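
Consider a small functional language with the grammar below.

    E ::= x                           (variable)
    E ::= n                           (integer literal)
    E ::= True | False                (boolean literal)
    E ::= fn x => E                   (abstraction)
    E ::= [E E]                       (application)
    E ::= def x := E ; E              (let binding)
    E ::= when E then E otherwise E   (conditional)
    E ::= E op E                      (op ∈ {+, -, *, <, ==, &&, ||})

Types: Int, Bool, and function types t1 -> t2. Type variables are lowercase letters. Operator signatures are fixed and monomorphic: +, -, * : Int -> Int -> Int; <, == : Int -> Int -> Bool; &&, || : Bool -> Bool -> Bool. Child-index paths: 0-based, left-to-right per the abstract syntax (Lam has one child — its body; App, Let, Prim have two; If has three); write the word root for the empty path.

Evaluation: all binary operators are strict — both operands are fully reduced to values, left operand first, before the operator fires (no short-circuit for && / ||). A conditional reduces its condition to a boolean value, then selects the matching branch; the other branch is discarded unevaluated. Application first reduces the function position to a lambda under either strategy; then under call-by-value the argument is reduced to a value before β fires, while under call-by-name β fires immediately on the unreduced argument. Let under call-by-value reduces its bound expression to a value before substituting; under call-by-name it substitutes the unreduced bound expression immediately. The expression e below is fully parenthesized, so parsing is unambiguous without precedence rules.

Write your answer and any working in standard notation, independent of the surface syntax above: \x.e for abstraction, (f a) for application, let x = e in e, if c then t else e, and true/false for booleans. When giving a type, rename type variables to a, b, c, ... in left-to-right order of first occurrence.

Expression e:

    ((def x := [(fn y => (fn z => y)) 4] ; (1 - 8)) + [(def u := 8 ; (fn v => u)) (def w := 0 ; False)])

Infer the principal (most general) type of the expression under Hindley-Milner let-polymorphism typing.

Trace:
y : a
\z._ : b -> a
\y._ : a -> b -> a
  unify a -> b -> a ~ Int -> c
  unify a ~ Int
  unify b -> Int ~ c
_ _ : b -> Int
let x : forall. b -> Int
  unify Int ~ Int
  unify Int ~ Int
  unify Int ~ Int
let u : Int
u : Int
\v._ : d -> Int
let w : Int
  unify d -> Int ~ Bool -> e
  unify d ~ Bool
  unify Int ~ e
_ _ : Int
  unify Int ~ Int

Answer: Int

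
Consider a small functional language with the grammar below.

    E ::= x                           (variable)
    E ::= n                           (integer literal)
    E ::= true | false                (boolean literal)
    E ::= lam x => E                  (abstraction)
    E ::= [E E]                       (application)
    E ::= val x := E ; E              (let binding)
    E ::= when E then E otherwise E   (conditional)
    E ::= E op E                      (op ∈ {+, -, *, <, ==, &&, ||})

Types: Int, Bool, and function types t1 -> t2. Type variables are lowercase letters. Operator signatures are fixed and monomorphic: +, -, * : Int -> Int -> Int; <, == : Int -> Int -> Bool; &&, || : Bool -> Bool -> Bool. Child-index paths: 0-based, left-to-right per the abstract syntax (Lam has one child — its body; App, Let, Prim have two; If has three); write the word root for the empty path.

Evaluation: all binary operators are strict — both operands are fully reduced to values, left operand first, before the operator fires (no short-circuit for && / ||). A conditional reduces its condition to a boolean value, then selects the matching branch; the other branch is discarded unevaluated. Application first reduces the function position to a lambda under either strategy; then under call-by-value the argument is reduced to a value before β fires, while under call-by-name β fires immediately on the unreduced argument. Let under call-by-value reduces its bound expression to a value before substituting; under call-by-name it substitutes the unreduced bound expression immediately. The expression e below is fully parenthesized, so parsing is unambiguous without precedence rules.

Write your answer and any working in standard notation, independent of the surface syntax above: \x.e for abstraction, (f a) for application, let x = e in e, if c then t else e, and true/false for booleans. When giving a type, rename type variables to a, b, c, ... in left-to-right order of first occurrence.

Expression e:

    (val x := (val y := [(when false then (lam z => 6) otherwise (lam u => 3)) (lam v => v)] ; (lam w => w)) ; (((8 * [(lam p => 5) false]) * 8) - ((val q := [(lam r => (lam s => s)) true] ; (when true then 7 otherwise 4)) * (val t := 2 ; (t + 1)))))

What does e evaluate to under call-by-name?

Working:
step 0: (let x = (let y = ((if false then (\z.6) else (\u.3)) (\v.v)) in (\w.w)) in (((8 * ((\p.5) false)) * 8) - ((let q = ((\r.(\s.s)) true) in (if true then 7 else 4)) * (let t = 2 in (t + 1)))))
step 1: [let@root] (((8 * ((\p.5) false)) * 8) - ((let q = ((\r.(\s.s)) true) in (if true then 7 else 4)) * (let t = 2 in (t + 1))))
step 2: [beta@0.0.1] (((8 * 5) * 8) - ((let q = ((\r.(\s.s)) true) in (if true then 7 else 4)) * (let t = 2 in (t + 1))))
step 3: [delta@0.0] ((40 * 8) - ((let q = ((\r.(\s.s)) true) in (if true then 7 else 4)) * (let t = 2 in (t + 1))))
step 4: [delta@0] (320 - ((let q = ((\r.(\s.s)) true) in (if true then 7 else 4)) * (let t = 2 in (t + 1))))
step 5: [let@1.0] (320 - ((if true then 7 else 4) * (let t = 2 in (t + 1))))
step 6: [if@1.0] (320 - (7 * (let t = 2 in (t + 1))))
step 7: [let@1.1] (320 - (7 * (2 + 1)))
step 8: [delta@1.1] (320 - (7 * 3))
step 9: [delta@1] (320 - 21)
step 10: [delta@root] 299

Answer: 299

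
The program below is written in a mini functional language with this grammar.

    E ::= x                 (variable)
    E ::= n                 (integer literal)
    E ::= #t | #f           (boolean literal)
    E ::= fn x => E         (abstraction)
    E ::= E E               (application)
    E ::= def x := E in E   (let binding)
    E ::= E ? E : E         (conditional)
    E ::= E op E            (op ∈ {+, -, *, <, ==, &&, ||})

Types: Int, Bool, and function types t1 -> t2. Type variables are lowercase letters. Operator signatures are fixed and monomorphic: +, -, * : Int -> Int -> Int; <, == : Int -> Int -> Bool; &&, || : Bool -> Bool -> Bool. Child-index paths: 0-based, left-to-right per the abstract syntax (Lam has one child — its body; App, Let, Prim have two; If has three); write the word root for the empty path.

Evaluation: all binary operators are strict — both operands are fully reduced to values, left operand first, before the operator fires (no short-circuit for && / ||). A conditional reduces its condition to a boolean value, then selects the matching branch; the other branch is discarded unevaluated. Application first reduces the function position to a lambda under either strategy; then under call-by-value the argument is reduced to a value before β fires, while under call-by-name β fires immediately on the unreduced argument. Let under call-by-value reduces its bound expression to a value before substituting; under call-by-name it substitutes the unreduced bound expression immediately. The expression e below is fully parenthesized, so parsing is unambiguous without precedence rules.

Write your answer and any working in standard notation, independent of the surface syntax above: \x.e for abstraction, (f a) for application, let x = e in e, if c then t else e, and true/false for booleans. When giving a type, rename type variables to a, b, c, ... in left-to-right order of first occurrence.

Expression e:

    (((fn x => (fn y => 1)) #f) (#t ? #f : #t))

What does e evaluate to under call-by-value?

Trace:
step 0: (((\x.(\y.1)) false) (if true then false else true))
step 1: [beta@0] ((\y.1) (if true then false else true))
step 2: [if@1] ((\y.1) false)
step 3: [beta@root] 1

Answer: 1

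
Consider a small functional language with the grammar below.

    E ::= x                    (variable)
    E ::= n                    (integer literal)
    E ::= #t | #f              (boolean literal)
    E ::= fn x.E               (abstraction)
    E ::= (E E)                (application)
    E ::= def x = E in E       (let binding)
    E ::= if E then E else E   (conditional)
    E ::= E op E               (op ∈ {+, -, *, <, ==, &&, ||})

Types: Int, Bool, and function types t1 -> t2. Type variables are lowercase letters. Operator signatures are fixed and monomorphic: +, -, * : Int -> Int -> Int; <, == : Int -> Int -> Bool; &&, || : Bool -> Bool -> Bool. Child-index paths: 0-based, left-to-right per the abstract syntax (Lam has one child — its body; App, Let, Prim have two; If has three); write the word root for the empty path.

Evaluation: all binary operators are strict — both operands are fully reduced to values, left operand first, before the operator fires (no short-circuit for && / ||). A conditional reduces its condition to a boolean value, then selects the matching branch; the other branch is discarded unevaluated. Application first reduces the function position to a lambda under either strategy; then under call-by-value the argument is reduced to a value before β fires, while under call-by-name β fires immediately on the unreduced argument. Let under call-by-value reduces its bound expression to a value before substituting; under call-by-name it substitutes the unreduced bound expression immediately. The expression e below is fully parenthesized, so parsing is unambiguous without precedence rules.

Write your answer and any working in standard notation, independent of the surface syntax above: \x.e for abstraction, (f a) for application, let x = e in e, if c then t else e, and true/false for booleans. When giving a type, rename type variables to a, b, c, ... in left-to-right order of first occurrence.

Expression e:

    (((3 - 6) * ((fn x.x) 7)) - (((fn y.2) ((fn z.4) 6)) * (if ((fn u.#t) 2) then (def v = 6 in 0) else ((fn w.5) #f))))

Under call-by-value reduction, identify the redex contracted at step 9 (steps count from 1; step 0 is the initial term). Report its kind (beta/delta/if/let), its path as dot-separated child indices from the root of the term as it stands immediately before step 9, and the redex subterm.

Working:
step 0: (((3 - 6) * ((\x.x) 7)) - (((\y.2) ((\z.4) 6)) * (if ((\u.true) 2) then (let v = 6 in 0) else ((\w.5) false))))
step 1: [delta@0.0] ((-3 * ((\x.x) 7)) - (((\y.2) ((\z.4) 6)) * (if ((\u.true) 2) then (let v = 6 in 0) else ((\w.5) false))))
step 2: [beta@0.1] ((-3 * 7) - (((\y.2) ((\z.4) 6)) * (if ((\u.true) 2) then (let v = 6 in 0) else ((\w.5) false))))
step 3: [delta@0] (-21 - (((\y.2) ((\z.4) 6)) * (if ((\u.true) 2) then (let v = 6 in 0) else ((\w.5) false))))
step 4: [beta@1.0.1] (-21 - (((\y.2) 4) * (if ((\u.true) 2) then (let v = 6 in 0) else ((\w.5) false))))
step 5: [beta@1.0] (-21 - (2 * (if ((\u.true) 2) then (let v = 6 in 0) else ((\w.5) false))))
step 6: [beta@1.1.0] (-21 - (2 * (if true then (let v = 6 in 0) else ((\w.5) false))))
step 7: [if@1.1] (-21 - (2 * (let v = 6 in 0)))
step 8: [let@1.1] (-21 - (2 * 0))
step 9: [delta@1] (-21 - 0)

Answer: delta at 1 : (2 * 0)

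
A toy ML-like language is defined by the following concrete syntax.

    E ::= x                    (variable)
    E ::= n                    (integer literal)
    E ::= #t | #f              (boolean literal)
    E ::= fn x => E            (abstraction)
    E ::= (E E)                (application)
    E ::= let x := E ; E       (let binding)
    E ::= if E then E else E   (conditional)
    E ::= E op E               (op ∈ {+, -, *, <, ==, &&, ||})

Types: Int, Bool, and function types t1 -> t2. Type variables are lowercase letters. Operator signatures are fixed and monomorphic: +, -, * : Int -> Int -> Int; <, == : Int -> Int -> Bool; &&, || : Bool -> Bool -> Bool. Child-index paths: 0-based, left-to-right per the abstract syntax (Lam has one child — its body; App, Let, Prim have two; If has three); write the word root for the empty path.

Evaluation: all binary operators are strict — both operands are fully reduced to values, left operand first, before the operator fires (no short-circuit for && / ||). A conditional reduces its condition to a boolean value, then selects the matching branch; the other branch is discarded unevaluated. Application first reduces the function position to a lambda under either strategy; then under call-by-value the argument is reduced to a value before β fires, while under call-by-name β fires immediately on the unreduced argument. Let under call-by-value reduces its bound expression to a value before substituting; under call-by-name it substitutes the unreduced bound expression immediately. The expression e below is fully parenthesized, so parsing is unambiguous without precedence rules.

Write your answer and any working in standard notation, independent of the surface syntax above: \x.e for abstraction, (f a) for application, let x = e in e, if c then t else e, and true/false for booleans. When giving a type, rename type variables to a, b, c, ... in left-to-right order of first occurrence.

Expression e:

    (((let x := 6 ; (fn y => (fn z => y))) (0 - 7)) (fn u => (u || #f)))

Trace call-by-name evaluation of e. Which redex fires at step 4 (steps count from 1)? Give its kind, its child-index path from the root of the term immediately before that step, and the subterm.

Trace:
step 0: (((let x = 6 in (\y.(\z.y))) (0 - 7)) (\u.(u || false)))
step 1: [let@0.0] (((\y.(\z.y)) (0 - 7)) (\u.(u || false)))
step 2: [beta@0] ((\z.(0 - 7)) (\u.(u || false)))
step 3: [beta@root] (0 - 7)
step 4: [delta@root] -7

Answer: delta at root : (0 - 7)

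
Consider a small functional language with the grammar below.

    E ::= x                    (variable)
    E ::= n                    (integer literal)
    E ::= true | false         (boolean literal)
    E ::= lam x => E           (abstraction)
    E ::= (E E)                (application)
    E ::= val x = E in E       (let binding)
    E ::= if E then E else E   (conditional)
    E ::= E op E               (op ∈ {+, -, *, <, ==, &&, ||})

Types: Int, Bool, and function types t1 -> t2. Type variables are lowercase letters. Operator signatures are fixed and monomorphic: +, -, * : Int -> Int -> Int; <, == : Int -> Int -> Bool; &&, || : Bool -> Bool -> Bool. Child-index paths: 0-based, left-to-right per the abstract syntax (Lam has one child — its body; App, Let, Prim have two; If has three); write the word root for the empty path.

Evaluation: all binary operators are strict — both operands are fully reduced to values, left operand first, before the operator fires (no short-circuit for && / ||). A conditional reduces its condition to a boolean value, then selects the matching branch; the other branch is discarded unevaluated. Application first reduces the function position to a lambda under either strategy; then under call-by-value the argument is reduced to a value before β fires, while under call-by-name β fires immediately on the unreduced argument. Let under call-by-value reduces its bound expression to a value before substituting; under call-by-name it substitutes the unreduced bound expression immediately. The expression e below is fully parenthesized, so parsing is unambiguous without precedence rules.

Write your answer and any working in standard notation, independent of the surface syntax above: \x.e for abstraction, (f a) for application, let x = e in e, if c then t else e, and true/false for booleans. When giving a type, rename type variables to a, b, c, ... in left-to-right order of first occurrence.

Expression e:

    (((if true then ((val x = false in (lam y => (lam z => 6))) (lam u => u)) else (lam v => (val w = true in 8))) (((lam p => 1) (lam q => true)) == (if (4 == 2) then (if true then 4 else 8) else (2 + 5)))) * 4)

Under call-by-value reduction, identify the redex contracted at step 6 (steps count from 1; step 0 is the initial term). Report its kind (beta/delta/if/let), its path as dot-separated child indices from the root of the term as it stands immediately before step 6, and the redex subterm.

Trace:
step 0: (((if true then ((let x = false in (\y.(\z.6))) (\u.u)) else (\v.(let w = true in 8))) (((\p.1) (\q.true)) == (if (4 == 2) then (if true then 4 else 8) else (2 + 5)))) * 4)
step 1: [if@0.0] ((((let x = false in (\y.(\z.6))) (\u.u)) (((\p.1) (\q.true)) == (if (4 == 2) then (if true then 4 else 8) else (2 + 5)))) * 4)
step 2: [let@0.0.0] ((((\y.(\z.6)) (\u.u)) (((\p.1) (\q.true)) == (if (4 == 2) then (if true then 4 else 8) else (2 + 5)))) * 4)
step 3: [beta@0.0] (((\z.6) (((\p.1) (\q.true)) == (if (4 == 2) then (if true then 4 else 8) else (2 + 5)))) * 4)
step 4: [beta@0.1.0] (((\z.6) (1 == (if (4 == 2) then (if true then 4 else 8) else (2 + 5)))) * 4)
step 5: [delta@0.1.1.0] (((\z.6) (1 == (if false then (if true then 4 else 8) else (2 + 5)))) * 4)
step 6: [if@0.1.1] (((\z.6) (1 == (2 + 5))) * 4)

Answer: if at 0.1.1 : (if false then (if true then 4 else 8) else (2 + 5))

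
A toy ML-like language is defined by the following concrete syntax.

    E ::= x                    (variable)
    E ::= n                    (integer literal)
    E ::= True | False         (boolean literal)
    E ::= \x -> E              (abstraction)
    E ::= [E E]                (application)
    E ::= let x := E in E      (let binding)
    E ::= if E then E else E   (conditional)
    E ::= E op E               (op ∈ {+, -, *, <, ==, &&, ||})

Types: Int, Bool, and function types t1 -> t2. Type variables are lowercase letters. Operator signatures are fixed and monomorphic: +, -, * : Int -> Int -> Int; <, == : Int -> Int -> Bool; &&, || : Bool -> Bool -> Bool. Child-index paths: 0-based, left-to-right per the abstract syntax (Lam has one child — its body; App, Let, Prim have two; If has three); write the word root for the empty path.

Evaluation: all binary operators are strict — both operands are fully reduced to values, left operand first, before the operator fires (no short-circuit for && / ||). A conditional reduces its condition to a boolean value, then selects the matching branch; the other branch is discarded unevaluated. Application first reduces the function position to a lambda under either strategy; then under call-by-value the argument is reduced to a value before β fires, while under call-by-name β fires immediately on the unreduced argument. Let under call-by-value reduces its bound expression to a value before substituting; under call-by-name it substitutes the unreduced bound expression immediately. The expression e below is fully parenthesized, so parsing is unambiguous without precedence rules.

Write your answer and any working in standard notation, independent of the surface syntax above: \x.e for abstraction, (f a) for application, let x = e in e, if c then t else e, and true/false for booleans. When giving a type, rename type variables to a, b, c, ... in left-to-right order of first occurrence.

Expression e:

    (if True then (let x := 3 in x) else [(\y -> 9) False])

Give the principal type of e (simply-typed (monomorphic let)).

Answer: Int

Trace:
  unify Bool ~ Bool
let x : Int
x : Int
\y._ : a -> Int
  unify a -> Int ~ Bool -> b
  unify a ~ Bool
  unify Int ~ b
_ _ : Int
  unify Int ~ Int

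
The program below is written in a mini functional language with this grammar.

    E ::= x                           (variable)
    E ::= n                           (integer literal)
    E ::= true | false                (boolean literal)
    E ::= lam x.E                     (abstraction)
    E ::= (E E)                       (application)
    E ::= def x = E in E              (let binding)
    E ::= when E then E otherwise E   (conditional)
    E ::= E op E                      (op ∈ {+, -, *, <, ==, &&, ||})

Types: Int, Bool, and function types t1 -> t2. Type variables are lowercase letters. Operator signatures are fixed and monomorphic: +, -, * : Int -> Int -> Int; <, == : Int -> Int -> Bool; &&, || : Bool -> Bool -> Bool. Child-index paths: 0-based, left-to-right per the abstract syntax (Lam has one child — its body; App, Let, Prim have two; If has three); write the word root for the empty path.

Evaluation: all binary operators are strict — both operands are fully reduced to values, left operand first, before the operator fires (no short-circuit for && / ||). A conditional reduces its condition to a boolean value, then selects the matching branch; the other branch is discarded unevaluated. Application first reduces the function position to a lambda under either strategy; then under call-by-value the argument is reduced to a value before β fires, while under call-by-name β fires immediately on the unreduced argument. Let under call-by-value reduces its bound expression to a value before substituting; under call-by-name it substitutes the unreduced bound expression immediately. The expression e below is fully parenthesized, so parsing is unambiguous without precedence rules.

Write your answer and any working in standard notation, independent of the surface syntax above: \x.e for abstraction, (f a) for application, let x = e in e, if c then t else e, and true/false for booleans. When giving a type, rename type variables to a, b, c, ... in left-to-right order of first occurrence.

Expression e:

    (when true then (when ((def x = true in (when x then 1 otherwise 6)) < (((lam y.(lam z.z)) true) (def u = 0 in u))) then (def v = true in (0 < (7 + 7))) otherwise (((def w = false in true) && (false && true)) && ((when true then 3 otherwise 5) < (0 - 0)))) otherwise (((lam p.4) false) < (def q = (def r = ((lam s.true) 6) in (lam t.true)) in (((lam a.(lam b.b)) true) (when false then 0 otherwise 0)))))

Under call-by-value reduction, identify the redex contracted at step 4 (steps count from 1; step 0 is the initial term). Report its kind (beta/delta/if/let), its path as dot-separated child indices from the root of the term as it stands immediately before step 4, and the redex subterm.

Answer: beta at 0.1.0 : ((\y.(\z.z)) true)

Trace:
step 0: (if true then (if ((let x = true in (if x then 1 else 6)) < (((\y.(\z.z)) true) (let u = 0 in u))) then (let v = true in (0 < (7 + 7))) else (((let w = false in true) && (false && true)) && ((if true then 3 else 5) < (0 - 0)))) else (((\p.4) false) < (let q = (let r = ((\s.true) 6) in (\t.true)) in (((\a.(\b.b)) true) (if false then 0 else 0)))))
step 1: [if@root] (if ((let x = true in (if x then 1 else 6)) < (((\y.(\z.z)) true) (let u = 0 in u))) then (let v = true in (0 < (7 + 7))) else (((let w = false in true) && (false && true)) && ((if true then 3 else 5) < (0 - 0))))
step 2: [let@0.0] (if ((if true then 1 else 6) < (((\y.(\z.z)) true) (let u = 0 in u))) then (let v = true in (0 < (7 + 7))) else (((let w = false in true) && (false && true)) && ((if true then 3 else 5) < (0 - 0))))
step 3: [if@0.0] (if (1 < (((\y.(\z.z)) true) (let u = 0 in u))) then (let v = true in (0 < (7 + 7))) else (((let w = false in true) && (false && true)) && ((if true then 3 else 5) < (0 - 0))))
step 4: [beta@0.1.0] (if (1 < ((\z.z) (let u = 0 in u))) then (let v = true in (0 < (7 + 7))) else (((let w = false in true) && (false && true)) && ((if true then 3 else 5) < (0 - 0))))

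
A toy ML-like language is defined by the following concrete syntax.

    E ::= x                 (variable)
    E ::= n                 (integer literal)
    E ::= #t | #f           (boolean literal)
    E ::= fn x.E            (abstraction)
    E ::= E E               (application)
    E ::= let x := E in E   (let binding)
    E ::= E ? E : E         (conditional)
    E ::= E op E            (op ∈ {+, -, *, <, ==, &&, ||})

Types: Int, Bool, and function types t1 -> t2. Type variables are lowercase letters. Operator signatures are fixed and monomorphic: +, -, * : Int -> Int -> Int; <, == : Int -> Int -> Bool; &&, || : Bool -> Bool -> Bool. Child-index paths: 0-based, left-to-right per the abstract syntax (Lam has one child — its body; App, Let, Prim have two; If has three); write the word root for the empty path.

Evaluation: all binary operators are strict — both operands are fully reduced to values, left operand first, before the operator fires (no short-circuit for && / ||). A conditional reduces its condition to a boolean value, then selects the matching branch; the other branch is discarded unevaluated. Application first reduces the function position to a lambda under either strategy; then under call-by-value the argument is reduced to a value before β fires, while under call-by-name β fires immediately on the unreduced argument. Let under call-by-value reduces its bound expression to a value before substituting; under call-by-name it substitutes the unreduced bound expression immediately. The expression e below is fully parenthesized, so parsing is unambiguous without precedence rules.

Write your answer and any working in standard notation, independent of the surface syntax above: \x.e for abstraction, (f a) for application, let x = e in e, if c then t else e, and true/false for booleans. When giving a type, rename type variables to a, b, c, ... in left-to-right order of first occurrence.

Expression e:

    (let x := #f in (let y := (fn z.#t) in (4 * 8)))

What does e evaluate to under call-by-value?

Answer: 32

Working:
step 0: (let x = false in (let y = (\z.true) in (4 * 8)))
step 1: [let@root] (let y = (\z.true) in (4 * 8))
step 2: [let@root] (4 * 8)
step 3: [delta@root] 32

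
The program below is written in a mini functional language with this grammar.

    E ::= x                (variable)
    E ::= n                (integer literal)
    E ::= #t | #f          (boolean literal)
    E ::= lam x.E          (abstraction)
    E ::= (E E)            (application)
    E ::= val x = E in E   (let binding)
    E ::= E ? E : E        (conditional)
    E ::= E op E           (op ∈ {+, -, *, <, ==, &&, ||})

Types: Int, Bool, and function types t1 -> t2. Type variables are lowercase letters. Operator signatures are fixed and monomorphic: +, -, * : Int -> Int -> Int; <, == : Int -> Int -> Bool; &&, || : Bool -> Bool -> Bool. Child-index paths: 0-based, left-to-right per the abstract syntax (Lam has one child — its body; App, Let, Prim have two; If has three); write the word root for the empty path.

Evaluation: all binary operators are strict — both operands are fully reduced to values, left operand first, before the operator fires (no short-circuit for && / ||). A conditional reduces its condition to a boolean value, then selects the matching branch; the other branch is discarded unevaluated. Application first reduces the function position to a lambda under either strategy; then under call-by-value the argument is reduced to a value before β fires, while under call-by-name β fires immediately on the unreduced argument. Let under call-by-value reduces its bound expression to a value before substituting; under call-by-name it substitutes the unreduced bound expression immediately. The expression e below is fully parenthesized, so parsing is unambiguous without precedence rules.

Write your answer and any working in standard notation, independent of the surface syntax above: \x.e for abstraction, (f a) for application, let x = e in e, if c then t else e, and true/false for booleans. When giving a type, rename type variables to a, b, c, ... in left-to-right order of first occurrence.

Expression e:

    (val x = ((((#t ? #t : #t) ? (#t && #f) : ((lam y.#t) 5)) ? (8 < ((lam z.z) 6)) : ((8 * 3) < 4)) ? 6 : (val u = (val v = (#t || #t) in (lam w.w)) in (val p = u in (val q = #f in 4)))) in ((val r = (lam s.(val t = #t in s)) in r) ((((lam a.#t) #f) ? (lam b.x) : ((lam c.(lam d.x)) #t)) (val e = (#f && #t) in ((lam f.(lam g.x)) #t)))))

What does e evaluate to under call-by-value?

Answer: 4

Derivation:
step 0: (let x = (if (if (if (if true then true else true) then (true && false) else ((\y.true) 5)) then (8 < ((\z.z) 6)) else ((8 * 3) < 4)) then 6 else (let u = (let v = (true || true) in (\w.w)) in (let p = u in (let q = false in 4)))) in ((let r = (\s.(let t = true in s)) in r) ((if ((\a.true) false) then (\b.x) else ((\c.(\d.x)) true)) (let e = (false && true) in ((\f.(\g.x)) true)))))
step 1: [if@0.0.0.0] (let x = (if (if (if true then (true && false) else ((\y.true) 5)) then (8 < ((\z.z) 6)) else ((8 * 3) < 4)) then 6 else (let u = (let v = (true || true) in (\w.w)) in (let p = u in (let q = false in 4)))) in ((let r = (\s.(let t = true in s)) in r) ((if ((\a.true) false) then (\b.x) else ((\c.(\d.x)) true)) (let e = (false && true) in ((\f.(\g.x)) true)))))
step 2: [if@0.0.0] (let x = (if (if (true && false) then (8 < ((\z.z) 6)) else ((8 * 3) < 4)) then 6 else (let u = (let v = (true || true) in (\w.w)) in (let p = u in (let q = false in 4)))) in ((let r = (\s.(let t = true in s)) in r) ((if ((\a.true) false) then (\b.x) else ((\c.(\d.x)) true)) (let e = (false && true) in ((\f.(\g.x)) true)))))
step 3: [delta@0.0.0] (let x = (if (if false then (8 < ((\z.z) 6)) else ((8 * 3) < 4)) then 6 else (let u = (let v = (true || true) in (\w.w)) in (let p = u in (let q = false in 4)))) in ((let r = (\s.(let t = true in s)) in r) ((if ((\a.true) false) then (\b.x) else ((\c.(\d.x)) true)) (let e = (false && true) in ((\f.(\g.x)) true)))))
step 4: [if@0.0] (let x = (if ((8 * 3) < 4) then 6 else (let u = (let v = (true || true) in (\w.w)) in (let p = u in (let q = false in 4)))) in ((let r = (\s.(let t = true in s)) in r) ((if ((\a.true) false) then (\b.x) else ((\c.(\d.x)) true)) (let e = (false && true) in ((\f.(\g.x)) true)))))
step 5: [delta@0.0.0] (let x = (if (24 < 4) then 6 else (let u = (let v = (true || true) in (\w.w)) in (let p = u in (let q = false in 4)))) in ((let r = (\s.(let t = true in s)) in r) ((if ((\a.true) false) then (\b.x) else ((\c.(\d.x)) true)) (let e = (false && true) in ((\f.(\g.x)) true)))))
step 6: [delta@0.0] (let x = (if false then 6 else (let u = (let v = (true || true) in (\w.w)) in (let p = u in (let q = false in 4)))) in ((let r = (\s.(let t = true in s)) in r) ((if ((\a.true) false) then (\b.x) else ((\c.(\d.x)) true)) (let e = (false && true) in ((\f.(\g.x)) true)))))
step 7: [if@0] (let x = (let u = (let v = (true || true) in (\w.w)) in (let p = u in (let q = false in 4))) in ((let r = (\s.(let t = true in s)) in r) ((if ((\a.true) false) then (\b.x) else ((\c.(\d.x)) true)) (let e = (false && true) in ((\f.(\g.x)) true)))))
step 8: [delta@0.0.0] (let x = (let u = (let v = true in (\w.w)) in (let p = u in (let q = false in 4))) in ((let r = (\s.(let t = true in s)) in r) ((if ((\a.true) false) then (\b.x) else ((\c.(\d.x)) true)) (let e = (false && true) in ((\f.(\g.x)) true)))))
step 9: [let@0.0] (let x = (let u = (\w.w) in (let p = u in (let q = false in 4))) in ((let r = (\s.(let t = true in s)) in r) ((if ((\a.true) false) then (\b.x) else ((\c.(\d.x)) true)) (let e = (false && true) in ((\f.(\g.x)) true)))))
step 10: [let@0] (let x = (let p = (\w.w) in (let q = false in 4)) in ((let r = (\s.(let t = true in s)) in r) ((if ((\a.true) false) then (\b.x) else ((\c.(\d.x)) true)) (let e = (false && true) in ((\f.(\g.x)) true)))))
step 11: [let@0] (let x = (let q = false in 4) in ((let r = (\s.(let t = true in s)) in r) ((if ((\a.true) false) then (\b.x) else ((\c.(\d.x)) true)) (let e = (false && true) in ((\f.(\g.x)) true)))))
step 12: [let@0] (let x = 4 in ((let r = (\s.(let t = true in s)) in r) ((if ((\a.true) false) then (\b.x) else ((\c.(\d.x)) true)) (let e = (false && true) in ((\f.(\g.x)) true)))))
step 13: [let@root] ((let r = (\s.(let t = true in s)) in r) ((if ((\a.true) false) then (\b.4) else ((\c.(\d.4)) true)) (let e = (false && true) in ((\f.(\g.4)) true))))
step 14: [let@0] ((\s.(let t = true in s)) ((if ((\a.true) false) then (\b.4) else ((\c.(\d.4)) true)) (let e = (false && true) in ((\f.(\g.4)) true))))
step 15: [beta@1.0.0] ((\s.(let t = true in s)) ((if true then (\b.4) else ((\c.(\d.4)) true)) (let e = (false && true) in ((\f.(\g.4)) true))))
step 16: [if@1.0] ((\s.(let t = true in s)) ((\b.4) (let e = (false && true) in ((\f.(\g.4)) true))))
step 17: [delta@1.1.0] ((\s.(let t = true in s)) ((\b.4) (let e = false in ((\f.(\g.4)) true))))
step 18: [let@1.1] ((\s.(let t = true in s)) ((\b.4) ((\f.(\g.4)) true)))
step 19: [beta@1.1] ((\s.(let t = true in s)) ((\b.4) (\g.4)))
step 20: [beta@1] ((\s.(let t = true in s)) 4)
step 21: [beta@root] (let t = true in 4)
step 22: [let@root] 4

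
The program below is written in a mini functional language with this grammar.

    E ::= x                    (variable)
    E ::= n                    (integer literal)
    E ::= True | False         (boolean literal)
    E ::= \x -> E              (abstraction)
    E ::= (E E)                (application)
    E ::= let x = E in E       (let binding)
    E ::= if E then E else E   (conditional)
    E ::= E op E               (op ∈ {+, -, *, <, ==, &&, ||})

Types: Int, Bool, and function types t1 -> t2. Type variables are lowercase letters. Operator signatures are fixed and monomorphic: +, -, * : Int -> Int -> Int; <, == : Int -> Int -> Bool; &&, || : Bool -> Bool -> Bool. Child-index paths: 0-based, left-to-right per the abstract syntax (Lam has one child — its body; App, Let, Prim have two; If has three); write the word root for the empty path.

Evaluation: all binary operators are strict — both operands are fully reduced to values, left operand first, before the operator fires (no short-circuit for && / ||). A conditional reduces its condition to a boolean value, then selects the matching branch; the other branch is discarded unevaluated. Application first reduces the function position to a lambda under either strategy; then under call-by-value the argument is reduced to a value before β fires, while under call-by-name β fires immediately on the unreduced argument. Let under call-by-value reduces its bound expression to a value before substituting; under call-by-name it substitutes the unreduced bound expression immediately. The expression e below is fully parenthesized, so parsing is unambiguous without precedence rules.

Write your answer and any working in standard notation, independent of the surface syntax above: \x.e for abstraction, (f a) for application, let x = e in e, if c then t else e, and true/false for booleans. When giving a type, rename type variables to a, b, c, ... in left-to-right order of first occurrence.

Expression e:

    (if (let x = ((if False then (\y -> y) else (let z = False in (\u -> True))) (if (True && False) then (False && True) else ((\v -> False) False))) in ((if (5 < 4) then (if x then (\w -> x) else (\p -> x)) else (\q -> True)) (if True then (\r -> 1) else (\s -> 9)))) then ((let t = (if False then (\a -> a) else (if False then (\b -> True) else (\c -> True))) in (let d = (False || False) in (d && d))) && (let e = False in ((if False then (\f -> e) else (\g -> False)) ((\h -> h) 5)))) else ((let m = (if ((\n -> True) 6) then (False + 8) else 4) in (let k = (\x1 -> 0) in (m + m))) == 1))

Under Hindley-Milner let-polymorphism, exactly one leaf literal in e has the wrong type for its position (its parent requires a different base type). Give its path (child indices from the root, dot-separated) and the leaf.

Working:
  unify Bool ~ Bool
y : a
\y._ : a -> a
let z : Bool
\u._ : b -> Bool
  unify a -> a ~ b -> Bool
  unify a ~ b
  unify b ~ Bool
  unify Bool ~ Bool
  unify Bool ~ Bool
  unify Bool ~ Bool
  unify Bool ~ Bool
  unify Bool ~ Bool
\v._ : c -> Bool
  unify c -> Bool ~ Bool -> d
  unify c ~ Bool
  unify Bool ~ d
_ _ : Bool
  unify Bool ~ Bool
  unify Bool -> Bool ~ Bool -> e
  unify Bool ~ Bool
  unify Bool ~ e
_ _ : Bool
let x : Bool
  unify Int ~ Int
  unify Int ~ Int
  unify Bool ~ Bool
x : Bool
  unify Bool ~ Bool
x : Bool
\w._ : f -> Bool
x : Bool
\p._ : g -> Bool
  unify f -> Bool ~ g -> Bool
  unify f ~ g
  unify Bool ~ Bool
\q._ : h -> Bool
  unify g -> Bool ~ h -> Bool
  unify g ~ h
  unify Bool ~ Bool
  unify Bool ~ Bool
\r._ : i -> Int
\s._ : j -> Int
  unify i -> Int ~ j -> Int
  unify i ~ j
  unify Int ~ Int
  unify h -> Bool ~ (j -> Int) -> k
  unify h ~ j -> Int
  unify Bool ~ k
_ _ : Bool
  unify Bool ~ Bool
  unify Bool ~ Bool
a : l
\a._ : l -> l
  unify Bool ~ Bool
\b._ : m -> Bool
\c._ : n -> Bool
  unify m -> Bool ~ n -> Bool
  unify m ~ n
  unify Bool ~ Bool
  unify l -> l ~ n -> Bool
  unify l ~ n
  unify n ~ Bool
let t : Bool -> Bool
  unify Bool ~ Bool
  unify Bool ~ Bool
let d : Bool
d : Bool
  unify Bool ~ Bool
d : Bool
  unify Bool ~ Bool
  unify Bool ~ Bool
let e : Bool
  unify Bool ~ Bool
e : Bool
\f._ : o -> Bool
\g._ : p -> Bool
  unify o -> Bool ~ p -> Bool
  unify o ~ p
  unify Bool ~ Bool
h : q
\h._ : q -> q
  unify q -> q ~ Int -> r
  unify q ~ Int
  unify Int ~ r
_ _ : Int
  unify p -> Bool ~ Int -> s
  unify p ~ Int
  unify Bool ~ s
_ _ : Bool
  unify Bool ~ Bool
\n._ : t -> Bool
  unify t -> Bool ~ Int -> u
  unify t ~ Int
  unify Bool ~ u
_ _ : Bool
  unify Bool ~ Bool
  unify Bool ~ Int
  FAIL: mismatch Bool ~ Int

Answer: 2.0.0.1.0 : false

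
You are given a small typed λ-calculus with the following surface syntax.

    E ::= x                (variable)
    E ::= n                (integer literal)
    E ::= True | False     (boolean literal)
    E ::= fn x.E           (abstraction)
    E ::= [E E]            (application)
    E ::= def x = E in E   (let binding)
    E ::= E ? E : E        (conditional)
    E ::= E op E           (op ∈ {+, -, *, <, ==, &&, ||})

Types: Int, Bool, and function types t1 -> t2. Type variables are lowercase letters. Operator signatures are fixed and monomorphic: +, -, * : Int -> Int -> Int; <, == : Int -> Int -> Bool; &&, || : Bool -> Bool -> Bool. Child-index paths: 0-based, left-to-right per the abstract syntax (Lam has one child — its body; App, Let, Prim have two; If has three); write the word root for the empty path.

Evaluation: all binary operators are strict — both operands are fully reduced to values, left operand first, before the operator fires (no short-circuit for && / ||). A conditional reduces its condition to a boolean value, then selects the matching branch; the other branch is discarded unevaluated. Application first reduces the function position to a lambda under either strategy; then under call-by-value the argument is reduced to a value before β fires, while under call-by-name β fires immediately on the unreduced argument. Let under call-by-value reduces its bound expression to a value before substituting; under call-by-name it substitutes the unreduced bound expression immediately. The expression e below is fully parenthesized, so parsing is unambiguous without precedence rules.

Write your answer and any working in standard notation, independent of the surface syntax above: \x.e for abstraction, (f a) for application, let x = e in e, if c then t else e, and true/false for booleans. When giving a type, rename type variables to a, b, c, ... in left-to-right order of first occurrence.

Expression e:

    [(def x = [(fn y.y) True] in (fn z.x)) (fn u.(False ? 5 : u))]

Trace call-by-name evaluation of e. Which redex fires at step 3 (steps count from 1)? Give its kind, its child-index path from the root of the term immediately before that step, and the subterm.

Answer: beta at root : ((\y.y) true)

Working:
step 0: ((let x = ((\y.y) true) in (\z.x)) (\u.(if false then 5 else u)))
step 1: [let@0] ((\z.((\y.y) true)) (\u.(if false then 5 else u)))
step 2: [beta@root] ((\y.y) true)
step 3: [beta@root] true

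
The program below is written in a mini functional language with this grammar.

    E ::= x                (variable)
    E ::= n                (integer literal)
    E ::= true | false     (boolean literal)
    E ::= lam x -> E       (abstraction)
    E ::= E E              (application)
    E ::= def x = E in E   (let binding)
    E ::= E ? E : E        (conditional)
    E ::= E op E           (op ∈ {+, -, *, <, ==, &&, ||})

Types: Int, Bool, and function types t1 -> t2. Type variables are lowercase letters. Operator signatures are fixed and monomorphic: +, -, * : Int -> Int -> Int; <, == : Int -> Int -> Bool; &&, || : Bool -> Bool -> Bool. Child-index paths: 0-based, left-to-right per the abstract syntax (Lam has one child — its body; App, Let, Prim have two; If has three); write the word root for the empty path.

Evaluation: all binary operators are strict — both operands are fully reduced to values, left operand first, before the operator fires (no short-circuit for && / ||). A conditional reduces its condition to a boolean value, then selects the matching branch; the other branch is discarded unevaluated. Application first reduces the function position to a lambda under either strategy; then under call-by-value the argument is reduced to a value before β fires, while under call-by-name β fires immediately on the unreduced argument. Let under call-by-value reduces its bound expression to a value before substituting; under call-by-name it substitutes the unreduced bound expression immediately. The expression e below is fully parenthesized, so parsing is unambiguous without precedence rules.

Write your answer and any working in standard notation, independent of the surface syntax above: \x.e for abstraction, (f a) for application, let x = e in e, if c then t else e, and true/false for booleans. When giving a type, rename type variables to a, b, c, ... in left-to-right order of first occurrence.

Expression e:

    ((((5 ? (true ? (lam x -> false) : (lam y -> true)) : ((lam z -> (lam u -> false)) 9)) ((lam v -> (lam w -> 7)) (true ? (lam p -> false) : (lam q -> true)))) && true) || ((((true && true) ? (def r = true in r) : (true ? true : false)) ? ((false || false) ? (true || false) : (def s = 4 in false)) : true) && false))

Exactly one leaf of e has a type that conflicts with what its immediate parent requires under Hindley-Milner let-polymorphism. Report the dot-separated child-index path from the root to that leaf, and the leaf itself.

Working:
  unify Int ~ Bool
  FAIL: mismatch Int ~ Bool

Answer: 0.0.0.0 : 5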